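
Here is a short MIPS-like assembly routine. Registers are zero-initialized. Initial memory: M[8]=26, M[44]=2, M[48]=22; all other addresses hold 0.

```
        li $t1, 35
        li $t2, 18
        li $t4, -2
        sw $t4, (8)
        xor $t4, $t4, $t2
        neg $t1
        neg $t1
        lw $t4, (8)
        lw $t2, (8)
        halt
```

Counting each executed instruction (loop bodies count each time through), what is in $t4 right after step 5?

-20

after li $t1, 35: $t1=35
after li $t2, 18: $t2=18
after li $t4, -2: $t4=-2
sw $t4, (8) → M[8]=-2
after xor $t4, $t4, $t2: $t4=(-2)^18=-20
After step 5: $t4 = -20.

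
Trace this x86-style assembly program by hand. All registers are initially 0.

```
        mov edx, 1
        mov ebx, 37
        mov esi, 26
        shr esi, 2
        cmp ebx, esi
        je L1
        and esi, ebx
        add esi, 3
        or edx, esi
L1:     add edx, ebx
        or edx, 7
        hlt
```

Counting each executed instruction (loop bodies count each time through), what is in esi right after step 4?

mov edx, 1 → edx=1
mov ebx, 37 → ebx=37
mov esi, 26 → esi=26
shr esi, 2 → esi=26>>2=6
After step 4: esi = 6.

6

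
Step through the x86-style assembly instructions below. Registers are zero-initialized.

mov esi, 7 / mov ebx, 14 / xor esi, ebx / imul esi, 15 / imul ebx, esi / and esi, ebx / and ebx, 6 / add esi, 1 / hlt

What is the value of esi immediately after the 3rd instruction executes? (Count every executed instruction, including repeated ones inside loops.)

9

mov esi, 7 → esi=7
mov ebx, 14 → ebx=14
xor esi, ebx → esi=7^14=9
After step 3: esi = 9.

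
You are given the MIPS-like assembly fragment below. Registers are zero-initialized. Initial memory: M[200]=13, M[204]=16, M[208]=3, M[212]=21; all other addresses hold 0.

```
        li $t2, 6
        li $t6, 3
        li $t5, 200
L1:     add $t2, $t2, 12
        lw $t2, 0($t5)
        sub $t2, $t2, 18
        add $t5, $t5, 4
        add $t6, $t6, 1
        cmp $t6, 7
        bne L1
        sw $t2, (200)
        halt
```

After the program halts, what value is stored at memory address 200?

3

after li $t2, 6: $t2=6
after li $t6, 3: $t6=3
after li $t5, 200: $t5=200
after add $t2, $t2, 12: $t2=6+12=18
after lw $t2, 0($t5): $t2=M[200]=13
after sub $t2, $t2, 18: $t2=13-18=-5
after add $t5, $t5, 4: $t5=200+4=204
after add $t6, $t6, 1: $t6=3+1=4
cmp $t6, 7  (cmp 4,7)
bne L1: taken
after add $t2, $t2, 12: $t2=(-5)+12=7
after lw $t2, 0($t5): $t2=M[204]=16
after sub $t2, $t2, 18: $t2=16-18=-2
after add $t5, $t5, 4: $t5=204+4=208
after add $t6, $t6, 1: $t6=4+1=5
cmp $t6, 7  (cmp 5,7)
bne L1: taken
after add $t2, $t2, 12: $t2=(-2)+12=10
after lw $t2, 0($t5): $t2=M[208]=3
after sub $t2, $t2, 18: $t2=3-18=-15
after add $t5, $t5, 4: $t5=208+4=212
after add $t6, $t6, 1: $t6=5+1=6
cmp $t6, 7  (cmp 6,7)
bne L1: taken
after add $t2, $t2, 12: $t2=(-15)+12=-3
after lw $t2, 0($t5): $t2=M[212]=21
after sub $t2, $t2, 18: $t2=21-18=3
after add $t5, $t5, 4: $t5=212+4=216
after add $t6, $t6, 1: $t6=6+1=7
cmp $t6, 7  (cmp 7,7)
bne L1: not taken
sw $t2, (200) → M[200]=3
halt.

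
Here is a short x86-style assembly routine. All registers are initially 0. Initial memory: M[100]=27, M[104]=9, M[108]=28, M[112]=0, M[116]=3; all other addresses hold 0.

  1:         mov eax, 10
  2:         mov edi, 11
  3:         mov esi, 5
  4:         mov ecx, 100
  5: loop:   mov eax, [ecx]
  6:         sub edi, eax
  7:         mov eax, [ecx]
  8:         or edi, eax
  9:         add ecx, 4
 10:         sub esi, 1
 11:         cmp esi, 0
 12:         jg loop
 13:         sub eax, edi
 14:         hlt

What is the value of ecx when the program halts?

120

mov eax, 10 → eax=10
mov edi, 11 → edi=11
mov esi, 5 → esi=5
mov ecx, 100 → ecx=100
mov eax, [ecx] → eax=M[100]=27
sub edi, eax → edi=11-27=-16
mov eax, [ecx] → eax=M[100]=27
or edi, eax → edi=(-16)|27=-5
add ecx, 4 → ecx=100+4=104
sub esi, 1 → esi=5-1=4
cmp esi, 0  (cmp 4,0)
jg loop: taken
mov eax, [ecx] → eax=M[104]=9
sub edi, eax → edi=(-5)-9=-14
mov eax, [ecx] → eax=M[104]=9
or edi, eax → edi=(-14)|9=-5
add ecx, 4 → ecx=104+4=108
sub esi, 1 → esi=4-1=3
cmp esi, 0  (cmp 3,0)
jg loop: taken
mov eax, [ecx] → eax=M[108]=28
sub edi, eax → edi=(-5)-28=-33
mov eax, [ecx] → eax=M[108]=28
or edi, eax → edi=(-33)|28=-33
add ecx, 4 → ecx=108+4=112
sub esi, 1 → esi=3-1=2
cmp esi, 0  (cmp 2,0)
jg loop: taken
mov eax, [ecx] → eax=M[112]=0
sub edi, eax → edi=(-33)-0=-33
mov eax, [ecx] → eax=M[112]=0
or edi, eax → edi=(-33)|0=-33
add ecx, 4 → ecx=112+4=116
sub esi, 1 → esi=2-1=1
cmp esi, 0  (cmp 1,0)
jg loop: taken
mov eax, [ecx] → eax=M[116]=3
sub edi, eax → edi=(-33)-3=-36
mov eax, [ecx] → eax=M[116]=3
or edi, eax → edi=(-36)|3=-33
add ecx, 4 → ecx=116+4=120
sub esi, 1 → esi=1-1=0
cmp esi, 0  (cmp 0,0)
jg loop: not taken
sub eax, edi → eax=3-(-33)=36
halt.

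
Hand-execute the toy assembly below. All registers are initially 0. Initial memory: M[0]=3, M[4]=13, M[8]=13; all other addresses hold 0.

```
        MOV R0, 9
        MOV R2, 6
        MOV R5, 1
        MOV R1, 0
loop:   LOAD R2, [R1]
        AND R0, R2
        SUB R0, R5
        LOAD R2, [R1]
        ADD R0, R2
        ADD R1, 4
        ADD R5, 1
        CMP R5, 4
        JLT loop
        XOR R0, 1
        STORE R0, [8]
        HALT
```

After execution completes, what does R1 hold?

12

R0=9
R2=6
R5=1
R1=0
R2=M[0]=3
R0=9&3=1
R0=1-1=0
R2=M[0]=3
R0=0+3=3
R1=0+4=4
R5=1+1=2
CMP R5, 4  (cmp 2,4)
JLT loop: taken
R2=M[4]=13
R0=3&13=1
R0=1-2=-1
R2=M[4]=13
R0=(-1)+13=12
R1=4+4=8
R5=2+1=3
CMP R5, 4  (cmp 3,4)
JLT loop: taken
R2=M[8]=13
R0=12&13=12
R0=12-3=9
R2=M[8]=13
R0=9+13=22
R1=8+4=12
R5=3+1=4
CMP R5, 4  (cmp 4,4)
JLT loop: not taken
R0=22^1=23
STORE R0, [8] → M[8]=23
halt.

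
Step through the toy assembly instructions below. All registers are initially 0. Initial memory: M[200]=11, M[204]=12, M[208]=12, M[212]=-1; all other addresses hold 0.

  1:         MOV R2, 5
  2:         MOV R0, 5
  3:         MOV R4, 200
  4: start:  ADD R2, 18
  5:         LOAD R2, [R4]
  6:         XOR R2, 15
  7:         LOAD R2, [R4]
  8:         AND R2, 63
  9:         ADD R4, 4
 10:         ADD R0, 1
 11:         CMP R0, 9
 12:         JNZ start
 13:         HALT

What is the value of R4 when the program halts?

MOV R2, 5 → R2=5
MOV R0, 5 → R0=5
MOV R4, 200 → R4=200
ADD R2, 18 → R2=5+18=23
LOAD R2, [R4] → R2=M[200]=11
XOR R2, 15 → R2=11^15=4
LOAD R2, [R4] → R2=M[200]=11
AND R2, 63 → R2=11&63=11
ADD R4, 4 → R4=200+4=204
ADD R0, 1 → R0=5+1=6
CMP R0, 9  (cmp 6,9)
JNZ start: taken
ADD R2, 18 → R2=11+18=29
LOAD R2, [R4] → R2=M[204]=12
XOR R2, 15 → R2=12^15=3
LOAD R2, [R4] → R2=M[204]=12
AND R2, 63 → R2=12&63=12
ADD R4, 4 → R4=204+4=208
ADD R0, 1 → R0=6+1=7
CMP R0, 9  (cmp 7,9)
JNZ start: taken
ADD R2, 18 → R2=12+18=30
LOAD R2, [R4] → R2=M[208]=12
XOR R2, 15 → R2=12^15=3
LOAD R2, [R4] → R2=M[208]=12
AND R2, 63 → R2=12&63=12
ADD R4, 4 → R4=208+4=212
ADD R0, 1 → R0=7+1=8
CMP R0, 9  (cmp 8,9)
JNZ start: taken
ADD R2, 18 → R2=12+18=30
LOAD R2, [R4] → R2=M[212]=-1
XOR R2, 15 → R2=(-1)^15=-16
LOAD R2, [R4] → R2=M[212]=-1
AND R2, 63 → R2=(-1)&63=63
ADD R4, 4 → R4=212+4=216
ADD R0, 1 → R0=8+1=9
CMP R0, 9  (cmp 9,9)
JNZ start: not taken
halt.

216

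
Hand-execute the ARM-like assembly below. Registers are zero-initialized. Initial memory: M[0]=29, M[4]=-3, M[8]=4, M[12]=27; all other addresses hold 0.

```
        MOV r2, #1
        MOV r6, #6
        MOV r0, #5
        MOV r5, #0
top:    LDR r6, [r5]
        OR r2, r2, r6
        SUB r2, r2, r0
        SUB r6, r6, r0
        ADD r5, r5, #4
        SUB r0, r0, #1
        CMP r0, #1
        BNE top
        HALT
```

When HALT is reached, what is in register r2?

after MOV r2, #1: r2=1
after MOV r6, #6: r6=6
after MOV r0, #5: r0=5
after MOV r5, #0: r5=0
after LDR r6, [r5]: r6=M[0]=29
after OR r2, r2, r6: r2=1|29=29
after SUB r2, r2, r0: r2=29-5=24
after SUB r6, r6, r0: r6=29-5=24
after ADD r5, r5, #4: r5=0+4=4
after SUB r0, r0, #1: r0=5-1=4
CMP r0, #1  (cmp 4,1)
BNE top: taken
after LDR r6, [r5]: r6=M[4]=-3
after OR r2, r2, r6: r2=24|(-3)=-3
after SUB r2, r2, r0: r2=(-3)-4=-7
after SUB r6, r6, r0: r6=(-3)-4=-7
after ADD r5, r5, #4: r5=4+4=8
after SUB r0, r0, #1: r0=4-1=3
CMP r0, #1  (cmp 3,1)
BNE top: taken
after LDR r6, [r5]: r6=M[8]=4
after OR r2, r2, r6: r2=(-7)|4=-3
after SUB r2, r2, r0: r2=(-3)-3=-6
after SUB r6, r6, r0: r6=4-3=1
after ADD r5, r5, #4: r5=8+4=12
after SUB r0, r0, #1: r0=3-1=2
CMP r0, #1  (cmp 2,1)
BNE top: taken
after LDR r6, [r5]: r6=M[12]=27
after OR r2, r2, r6: r2=(-6)|27=-5
after SUB r2, r2, r0: r2=(-5)-2=-7
after SUB r6, r6, r0: r6=27-2=25
after ADD r5, r5, #4: r5=12+4=16
after SUB r0, r0, #1: r0=2-1=1
CMP r0, #1  (cmp 1,1)
BNE top: not taken
halt.

-7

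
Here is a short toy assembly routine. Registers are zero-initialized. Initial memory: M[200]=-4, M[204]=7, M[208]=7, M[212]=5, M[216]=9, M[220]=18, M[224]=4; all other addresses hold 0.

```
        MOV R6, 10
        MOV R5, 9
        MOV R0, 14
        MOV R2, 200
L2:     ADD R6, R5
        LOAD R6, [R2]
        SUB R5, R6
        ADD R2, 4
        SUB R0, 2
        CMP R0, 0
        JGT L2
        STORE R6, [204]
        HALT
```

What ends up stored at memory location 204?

4

R6=10
R5=9
R0=14
R2=200
R6=10+9=19
R6=M[200]=-4
R5=9-(-4)=13
R2=200+4=204
R0=14-2=12
CMP R0, 0  (cmp 12,0)
JGT L2: taken
R6=(-4)+13=9
R6=M[204]=7
R5=13-7=6
R2=204+4=208
R0=12-2=10
CMP R0, 0  (cmp 10,0)
JGT L2: taken
R6=7+6=13
R6=M[208]=7
R5=6-7=-1
R2=208+4=212
R0=10-2=8
CMP R0, 0  (cmp 8,0)
JGT L2: taken
R6=7+(-1)=6
R6=M[212]=5
R5=(-1)-5=-6
R2=212+4=216
R0=8-2=6
CMP R0, 0  (cmp 6,0)
JGT L2: taken
R6=5+(-6)=-1
R6=M[216]=9
R5=(-6)-9=-15
R2=216+4=220
R0=6-2=4
CMP R0, 0  (cmp 4,0)
JGT L2: taken
R6=9+(-15)=-6
R6=M[220]=18
R5=(-15)-18=-33
R2=220+4=224
R0=4-2=2
CMP R0, 0  (cmp 2,0)
JGT L2: taken
R6=18+(-33)=-15
R6=M[224]=4
R5=(-33)-4=-37
R2=224+4=228
R0=2-2=0
CMP R0, 0  (cmp 0,0)
JGT L2: not taken
STORE R6, [204] → M[204]=4
halt.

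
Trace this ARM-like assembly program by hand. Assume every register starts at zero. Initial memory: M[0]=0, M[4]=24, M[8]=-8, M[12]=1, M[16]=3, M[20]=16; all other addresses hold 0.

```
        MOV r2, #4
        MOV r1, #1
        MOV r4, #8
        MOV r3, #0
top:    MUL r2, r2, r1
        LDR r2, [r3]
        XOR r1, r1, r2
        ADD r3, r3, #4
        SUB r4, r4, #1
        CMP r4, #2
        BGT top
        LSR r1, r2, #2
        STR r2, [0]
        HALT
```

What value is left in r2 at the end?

after MOV r2, #4: r2=4
after MOV r1, #1: r1=1
after MOV r4, #8: r4=8
after MOV r3, #0: r3=0
after MUL r2, r2, r1: r2=4*1=4
after LDR r2, [r3]: r2=M[0]=0
after XOR r1, r1, r2: r1=1^0=1
after ADD r3, r3, #4: r3=0+4=4
after SUB r4, r4, #1: r4=8-1=7
CMP r4, #2  (cmp 7,2)
BGT top: taken
after MUL r2, r2, r1: r2=0*1=0
after LDR r2, [r3]: r2=M[4]=24
after XOR r1, r1, r2: r1=1^24=25
after ADD r3, r3, #4: r3=4+4=8
after SUB r4, r4, #1: r4=7-1=6
CMP r4, #2  (cmp 6,2)
BGT top: taken
after MUL r2, r2, r1: r2=24*25=600
after LDR r2, [r3]: r2=M[8]=-8
after XOR r1, r1, r2: r1=25^(-8)=-31
after ADD r3, r3, #4: r3=8+4=12
after SUB r4, r4, #1: r4=6-1=5
CMP r4, #2  (cmp 5,2)
BGT top: taken
after MUL r2, r2, r1: r2=(-8)*(-31)=248
after LDR r2, [r3]: r2=M[12]=1
after XOR r1, r1, r2: r1=(-31)^1=-32
after ADD r3, r3, #4: r3=12+4=16
after SUB r4, r4, #1: r4=5-1=4
CMP r4, #2  (cmp 4,2)
BGT top: taken
after MUL r2, r2, r1: r2=1*(-32)=-32
after LDR r2, [r3]: r2=M[16]=3
after XOR r1, r1, r2: r1=(-32)^3=-29
after ADD r3, r3, #4: r3=16+4=20
after SUB r4, r4, #1: r4=4-1=3
CMP r4, #2  (cmp 3,2)
BGT top: taken
after MUL r2, r2, r1: r2=3*(-29)=-87
after LDR r2, [r3]: r2=M[20]=16
after XOR r1, r1, r2: r1=(-29)^16=-13
after ADD r3, r3, #4: r3=20+4=24
after SUB r4, r4, #1: r4=3-1=2
CMP r4, #2  (cmp 2,2)
BGT top: not taken
after LSR r1, r2, #2: r1=16>>2=4
STR r2, [0] → M[0]=16
halt.

16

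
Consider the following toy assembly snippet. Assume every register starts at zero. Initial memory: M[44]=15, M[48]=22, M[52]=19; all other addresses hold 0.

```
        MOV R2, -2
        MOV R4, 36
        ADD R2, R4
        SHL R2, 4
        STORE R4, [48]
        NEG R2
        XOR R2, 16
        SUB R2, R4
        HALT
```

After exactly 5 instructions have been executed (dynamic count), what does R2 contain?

544

after MOV R2, -2: R2=-2
after MOV R4, 36: R4=36
after ADD R2, R4: R2=(-2)+36=34
after SHL R2, 4: R2=34<<4=544
STORE R4, [48] → M[48]=36
After step 5: R2 = 544.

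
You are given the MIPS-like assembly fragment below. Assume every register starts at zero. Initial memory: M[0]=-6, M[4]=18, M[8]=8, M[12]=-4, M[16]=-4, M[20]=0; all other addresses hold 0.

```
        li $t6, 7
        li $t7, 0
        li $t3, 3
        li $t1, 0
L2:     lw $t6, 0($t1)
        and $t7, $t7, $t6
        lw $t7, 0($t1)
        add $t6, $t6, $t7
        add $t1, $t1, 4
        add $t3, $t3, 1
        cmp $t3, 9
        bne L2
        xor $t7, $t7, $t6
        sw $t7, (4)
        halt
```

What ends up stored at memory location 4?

0

after li $t6, 7: $t6=7
after li $t7, 0: $t7=0
after li $t3, 3: $t3=3
after li $t1, 0: $t1=0
after lw $t6, 0($t1): $t6=M[0]=-6
after and $t7, $t7, $t6: $t7=0&(-6)=0
after lw $t7, 0($t1): $t7=M[0]=-6
after add $t6, $t6, $t7: $t6=(-6)+(-6)=-12
after add $t1, $t1, 4: $t1=0+4=4
after add $t3, $t3, 1: $t3=3+1=4
cmp $t3, 9  (cmp 4,9)
bne L2: taken
after lw $t6, 0($t1): $t6=M[4]=18
after and $t7, $t7, $t6: $t7=(-6)&18=18
after lw $t7, 0($t1): $t7=M[4]=18
after add $t6, $t6, $t7: $t6=18+18=36
after add $t1, $t1, 4: $t1=4+4=8
after add $t3, $t3, 1: $t3=4+1=5
cmp $t3, 9  (cmp 5,9)
bne L2: taken
after lw $t6, 0($t1): $t6=M[8]=8
after and $t7, $t7, $t6: $t7=18&8=0
after lw $t7, 0($t1): $t7=M[8]=8
after add $t6, $t6, $t7: $t6=8+8=16
after add $t1, $t1, 4: $t1=8+4=12
after add $t3, $t3, 1: $t3=5+1=6
cmp $t3, 9  (cmp 6,9)
bne L2: taken
after lw $t6, 0($t1): $t6=M[12]=-4
after and $t7, $t7, $t6: $t7=8&(-4)=8
after lw $t7, 0($t1): $t7=M[12]=-4
after add $t6, $t6, $t7: $t6=(-4)+(-4)=-8
after add $t1, $t1, 4: $t1=12+4=16
after add $t3, $t3, 1: $t3=6+1=7
cmp $t3, 9  (cmp 7,9)
bne L2: taken
after lw $t6, 0($t1): $t6=M[16]=-4
after and $t7, $t7, $t6: $t7=(-4)&(-4)=-4
after lw $t7, 0($t1): $t7=M[16]=-4
after add $t6, $t6, $t7: $t6=(-4)+(-4)=-8
after add $t1, $t1, 4: $t1=16+4=20
after add $t3, $t3, 1: $t3=7+1=8
cmp $t3, 9  (cmp 8,9)
bne L2: taken
after lw $t6, 0($t1): $t6=M[20]=0
after and $t7, $t7, $t6: $t7=(-4)&0=0
after lw $t7, 0($t1): $t7=M[20]=0
after add $t6, $t6, $t7: $t6=0+0=0
after add $t1, $t1, 4: $t1=20+4=24
after add $t3, $t3, 1: $t3=8+1=9
cmp $t3, 9  (cmp 9,9)
bne L2: not taken
after xor $t7, $t7, $t6: $t7=0^0=0
sw $t7, (4) → M[4]=0
halt.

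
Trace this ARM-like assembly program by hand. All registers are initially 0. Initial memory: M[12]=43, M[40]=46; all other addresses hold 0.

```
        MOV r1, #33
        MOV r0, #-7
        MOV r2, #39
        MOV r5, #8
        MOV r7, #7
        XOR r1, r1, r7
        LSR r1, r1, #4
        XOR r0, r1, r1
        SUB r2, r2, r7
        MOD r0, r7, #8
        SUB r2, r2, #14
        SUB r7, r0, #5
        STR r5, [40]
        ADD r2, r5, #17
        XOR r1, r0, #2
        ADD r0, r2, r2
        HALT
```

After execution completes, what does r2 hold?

25

MOV r1, #33 → r1=33
MOV r0, #-7 → r0=-7
MOV r2, #39 → r2=39
MOV r5, #8 → r5=8
MOV r7, #7 → r7=7
XOR r1, r1, r7 → r1=33^7=38
LSR r1, r1, #4 → r1=38>>4=2
XOR r0, r1, r1 → r0=2^2=0
SUB r2, r2, r7 → r2=39-7=32
MOD r0, r7, #8 → r0=7%8=7
SUB r2, r2, #14 → r2=32-14=18
SUB r7, r0, #5 → r7=7-5=2
STR r5, [40] → M[40]=8
ADD r2, r5, #17 → r2=8+17=25
XOR r1, r0, #2 → r1=7^2=5
ADD r0, r2, r2 → r0=25+25=50
halt.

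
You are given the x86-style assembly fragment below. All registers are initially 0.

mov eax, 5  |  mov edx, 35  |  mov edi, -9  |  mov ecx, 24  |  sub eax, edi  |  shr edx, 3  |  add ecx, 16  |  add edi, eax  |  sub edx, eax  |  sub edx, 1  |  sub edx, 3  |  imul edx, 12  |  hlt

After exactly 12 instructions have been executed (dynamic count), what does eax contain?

after mov eax, 5: eax=5
after mov edx, 35: edx=35
after mov edi, -9: edi=-9
after mov ecx, 24: ecx=24
after sub eax, edi: eax=5-(-9)=14
after shr edx, 3: edx=35>>3=4
after add ecx, 16: ecx=24+16=40
after add edi, eax: edi=(-9)+14=5
after sub edx, eax: edx=4-14=-10
after sub edx, 1: edx=(-10)-1=-11
after sub edx, 3: edx=(-11)-3=-14
after imul edx, 12: edx=(-14)*12=-168
After step 12: eax = 14.

14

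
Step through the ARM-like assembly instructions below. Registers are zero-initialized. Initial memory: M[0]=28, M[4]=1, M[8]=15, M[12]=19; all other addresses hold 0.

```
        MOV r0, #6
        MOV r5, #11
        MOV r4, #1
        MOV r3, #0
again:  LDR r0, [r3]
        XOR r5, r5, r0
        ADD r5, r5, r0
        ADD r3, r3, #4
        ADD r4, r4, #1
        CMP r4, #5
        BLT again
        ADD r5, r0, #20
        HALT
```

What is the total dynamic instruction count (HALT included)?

34

MOV r0, #6 → r0=6
MOV r5, #11 → r5=11
MOV r4, #1 → r4=1
MOV r3, #0 → r3=0
LDR r0, [r3] → r0=M[0]=28
XOR r5, r5, r0 → r5=11^28=23
ADD r5, r5, r0 → r5=23+28=51
ADD r3, r3, #4 → r3=0+4=4
ADD r4, r4, #1 → r4=1+1=2
CMP r4, #5  (cmp 2,5)
BLT again: taken
LDR r0, [r3] → r0=M[4]=1
XOR r5, r5, r0 → r5=51^1=50
ADD r5, r5, r0 → r5=50+1=51
ADD r3, r3, #4 → r3=4+4=8
ADD r4, r4, #1 → r4=2+1=3
CMP r4, #5  (cmp 3,5)
BLT again: taken
LDR r0, [r3] → r0=M[8]=15
XOR r5, r5, r0 → r5=51^15=60
ADD r5, r5, r0 → r5=60+15=75
ADD r3, r3, #4 → r3=8+4=12
ADD r4, r4, #1 → r4=3+1=4
CMP r4, #5  (cmp 4,5)
BLT again: taken
LDR r0, [r3] → r0=M[12]=19
XOR r5, r5, r0 → r5=75^19=88
ADD r5, r5, r0 → r5=88+19=107
ADD r3, r3, #4 → r3=12+4=16
ADD r4, r4, #1 → r4=4+1=5
CMP r4, #5  (cmp 5,5)
BLT again: not taken
ADD r5, r0, #20 → r5=19+20=39
halt.
Total executed instructions: 34.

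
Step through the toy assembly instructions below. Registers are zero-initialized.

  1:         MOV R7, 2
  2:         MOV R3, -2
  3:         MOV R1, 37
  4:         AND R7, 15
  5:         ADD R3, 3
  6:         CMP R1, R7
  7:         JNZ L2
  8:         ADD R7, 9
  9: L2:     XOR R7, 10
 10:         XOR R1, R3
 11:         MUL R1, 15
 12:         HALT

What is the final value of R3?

R7=2
R3=-2
R1=37
R7=2&15=2
R3=(-2)+3=1
CMP R1, R7  (cmp 37,2)
JNZ L2: taken
R7=2^10=8
R1=37^1=36
R1=36*15=540
halt.

1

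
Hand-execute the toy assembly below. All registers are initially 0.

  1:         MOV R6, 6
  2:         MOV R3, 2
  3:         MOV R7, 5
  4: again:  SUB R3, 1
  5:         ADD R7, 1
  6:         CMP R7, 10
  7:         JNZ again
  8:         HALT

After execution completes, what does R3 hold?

R6=6
R3=2
R7=5
R3=2-1=1
R7=5+1=6
CMP R7, 10  (cmp 6,10)
JNZ again: taken
R3=1-1=0
R7=6+1=7
CMP R7, 10  (cmp 7,10)
JNZ again: taken
R3=0-1=-1
R7=7+1=8
CMP R7, 10  (cmp 8,10)
JNZ again: taken
R3=(-1)-1=-2
R7=8+1=9
CMP R7, 10  (cmp 9,10)
JNZ again: taken
R3=(-2)-1=-3
R7=9+1=10
CMP R7, 10  (cmp 10,10)
JNZ again: not taken
halt.

-3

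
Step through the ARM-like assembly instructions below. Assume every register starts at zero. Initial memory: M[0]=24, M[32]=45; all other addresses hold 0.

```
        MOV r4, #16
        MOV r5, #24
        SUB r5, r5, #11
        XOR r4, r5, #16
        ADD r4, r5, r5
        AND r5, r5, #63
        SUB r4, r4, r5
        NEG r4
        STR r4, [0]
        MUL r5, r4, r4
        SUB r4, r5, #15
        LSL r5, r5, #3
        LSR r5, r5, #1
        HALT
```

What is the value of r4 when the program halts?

MOV r4, #16 → r4=16
MOV r5, #24 → r5=24
SUB r5, r5, #11 → r5=24-11=13
XOR r4, r5, #16 → r4=13^16=29
ADD r4, r5, r5 → r4=13+13=26
AND r5, r5, #63 → r5=13&63=13
SUB r4, r4, r5 → r4=26-13=13
NEG r4 → r4=-(13)=-13
STR r4, [0] → M[0]=-13
MUL r5, r4, r4 → r5=(-13)*(-13)=169
SUB r4, r5, #15 → r4=169-15=154
LSL r5, r5, #3 → r5=169<<3=1352
LSR r5, r5, #1 → r5=1352>>1=676
halt.

154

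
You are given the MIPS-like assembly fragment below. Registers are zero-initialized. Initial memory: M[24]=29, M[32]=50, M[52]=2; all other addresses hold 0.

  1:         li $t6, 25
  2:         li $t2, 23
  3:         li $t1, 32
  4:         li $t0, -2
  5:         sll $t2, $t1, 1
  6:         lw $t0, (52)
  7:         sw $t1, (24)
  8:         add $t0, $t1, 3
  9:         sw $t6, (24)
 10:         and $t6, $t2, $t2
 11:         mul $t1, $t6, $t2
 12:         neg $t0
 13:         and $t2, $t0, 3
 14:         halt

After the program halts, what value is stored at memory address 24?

after li $t6, 25: $t6=25
after li $t2, 23: $t2=23
after li $t1, 32: $t1=32
after li $t0, -2: $t0=-2
after sll $t2, $t1, 1: $t2=32<<1=64
after lw $t0, (52): $t0=M[52]=2
sw $t1, (24) → M[24]=32
after add $t0, $t1, 3: $t0=32+3=35
sw $t6, (24) → M[24]=25
after and $t6, $t2, $t2: $t6=64&64=64
after mul $t1, $t6, $t2: $t1=64*64=4096
after neg $t0: $t0=-(35)=-35
after and $t2, $t0, 3: $t2=(-35)&3=1
halt.

25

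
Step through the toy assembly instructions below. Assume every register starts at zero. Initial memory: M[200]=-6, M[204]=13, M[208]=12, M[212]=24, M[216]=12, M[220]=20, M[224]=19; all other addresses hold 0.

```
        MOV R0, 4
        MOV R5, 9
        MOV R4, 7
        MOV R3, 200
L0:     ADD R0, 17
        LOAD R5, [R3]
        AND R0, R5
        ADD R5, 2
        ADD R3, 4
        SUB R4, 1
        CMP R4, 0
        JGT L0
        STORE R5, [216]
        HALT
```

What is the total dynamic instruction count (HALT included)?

62

R0=4
R5=9
R4=7
R3=200
R0=4+17=21
R5=M[200]=-6
R0=21&(-6)=16
R5=(-6)+2=-4
R3=200+4=204
R4=7-1=6
CMP R4, 0  (cmp 6,0)
JGT L0: taken
R0=16+17=33
R5=M[204]=13
R0=33&13=1
R5=13+2=15
R3=204+4=208
R4=6-1=5
CMP R4, 0  (cmp 5,0)
JGT L0: taken
R0=1+17=18
R5=M[208]=12
R0=18&12=0
R5=12+2=14
R3=208+4=212
R4=5-1=4
CMP R4, 0  (cmp 4,0)
JGT L0: taken
R0=0+17=17
R5=M[212]=24
R0=17&24=16
R5=24+2=26
R3=212+4=216
R4=4-1=3
CMP R4, 0  (cmp 3,0)
JGT L0: taken
R0=16+17=33
R5=M[216]=12
R0=33&12=0
R5=12+2=14
R3=216+4=220
R4=3-1=2
CMP R4, 0  (cmp 2,0)
JGT L0: taken
R0=0+17=17
R5=M[220]=20
R0=17&20=16
R5=20+2=22
R3=220+4=224
R4=2-1=1
CMP R4, 0  (cmp 1,0)
JGT L0: taken
R0=16+17=33
R5=M[224]=19
R0=33&19=1
R5=19+2=21
R3=224+4=228
R4=1-1=0
CMP R4, 0  (cmp 0,0)
JGT L0: not taken
STORE R5, [216] → M[216]=21
halt.
Total executed instructions: 62.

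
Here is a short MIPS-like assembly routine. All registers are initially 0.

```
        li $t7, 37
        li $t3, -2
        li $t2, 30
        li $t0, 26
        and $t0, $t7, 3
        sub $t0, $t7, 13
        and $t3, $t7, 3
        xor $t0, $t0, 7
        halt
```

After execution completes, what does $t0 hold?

after li $t7, 37: $t7=37
after li $t3, -2: $t3=-2
after li $t2, 30: $t2=30
after li $t0, 26: $t0=26
after and $t0, $t7, 3: $t0=37&3=1
after sub $t0, $t7, 13: $t0=37-13=24
after and $t3, $t7, 3: $t3=37&3=1
after xor $t0, $t0, 7: $t0=24^7=31
halt.

31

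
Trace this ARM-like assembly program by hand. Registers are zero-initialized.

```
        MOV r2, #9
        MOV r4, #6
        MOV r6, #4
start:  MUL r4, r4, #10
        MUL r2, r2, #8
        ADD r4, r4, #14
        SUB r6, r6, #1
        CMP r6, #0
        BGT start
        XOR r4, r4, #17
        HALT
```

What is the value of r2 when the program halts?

MOV r2, #9 → r2=9
MOV r4, #6 → r4=6
MOV r6, #4 → r6=4
MUL r4, r4, #10 → r4=6*10=60
MUL r2, r2, #8 → r2=9*8=72
ADD r4, r4, #14 → r4=60+14=74
SUB r6, r6, #1 → r6=4-1=3
CMP r6, #0  (cmp 3,0)
BGT start: taken
MUL r4, r4, #10 → r4=74*10=740
MUL r2, r2, #8 → r2=72*8=576
ADD r4, r4, #14 → r4=740+14=754
SUB r6, r6, #1 → r6=3-1=2
CMP r6, #0  (cmp 2,0)
BGT start: taken
MUL r4, r4, #10 → r4=754*10=7540
MUL r2, r2, #8 → r2=576*8=4608
ADD r4, r4, #14 → r4=7540+14=7554
SUB r6, r6, #1 → r6=2-1=1
CMP r6, #0  (cmp 1,0)
BGT start: taken
MUL r4, r4, #10 → r4=7554*10=75540
MUL r2, r2, #8 → r2=4608*8=36864
ADD r4, r4, #14 → r4=75540+14=75554
SUB r6, r6, #1 → r6=1-1=0
CMP r6, #0  (cmp 0,0)
BGT start: not taken
XOR r4, r4, #17 → r4=75554^17=75571
halt.

36864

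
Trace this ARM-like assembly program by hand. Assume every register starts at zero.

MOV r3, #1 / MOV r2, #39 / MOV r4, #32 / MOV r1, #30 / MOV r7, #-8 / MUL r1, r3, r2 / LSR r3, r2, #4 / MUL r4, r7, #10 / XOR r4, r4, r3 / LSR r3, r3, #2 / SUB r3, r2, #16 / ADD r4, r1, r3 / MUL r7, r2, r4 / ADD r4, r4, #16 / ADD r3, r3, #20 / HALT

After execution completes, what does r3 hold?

43

MOV r3, #1 → r3=1
MOV r2, #39 → r2=39
MOV r4, #32 → r4=32
MOV r1, #30 → r1=30
MOV r7, #-8 → r7=-8
MUL r1, r3, r2 → r1=1*39=39
LSR r3, r2, #4 → r3=39>>4=2
MUL r4, r7, #10 → r4=(-8)*10=-80
XOR r4, r4, r3 → r4=(-80)^2=-78
LSR r3, r3, #2 → r3=2>>2=0
SUB r3, r2, #16 → r3=39-16=23
ADD r4, r1, r3 → r4=39+23=62
MUL r7, r2, r4 → r7=39*62=2418
ADD r4, r4, #16 → r4=62+16=78
ADD r3, r3, #20 → r3=23+20=43
halt.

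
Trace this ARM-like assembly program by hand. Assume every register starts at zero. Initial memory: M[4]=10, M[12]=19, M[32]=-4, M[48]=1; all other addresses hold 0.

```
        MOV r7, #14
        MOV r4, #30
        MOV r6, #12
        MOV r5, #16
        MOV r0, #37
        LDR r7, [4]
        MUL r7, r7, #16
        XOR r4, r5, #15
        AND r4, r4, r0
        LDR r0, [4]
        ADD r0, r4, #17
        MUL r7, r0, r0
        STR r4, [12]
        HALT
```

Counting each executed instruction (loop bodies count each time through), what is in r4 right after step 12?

MOV r7, #14 → r7=14
MOV r4, #30 → r4=30
MOV r6, #12 → r6=12
MOV r5, #16 → r5=16
MOV r0, #37 → r0=37
LDR r7, [4] → r7=M[4]=10
MUL r7, r7, #16 → r7=10*16=160
XOR r4, r5, #15 → r4=16^15=31
AND r4, r4, r0 → r4=31&37=5
LDR r0, [4] → r0=M[4]=10
ADD r0, r4, #17 → r0=5+17=22
MUL r7, r0, r0 → r7=22*22=484
After step 12: r4 = 5.

5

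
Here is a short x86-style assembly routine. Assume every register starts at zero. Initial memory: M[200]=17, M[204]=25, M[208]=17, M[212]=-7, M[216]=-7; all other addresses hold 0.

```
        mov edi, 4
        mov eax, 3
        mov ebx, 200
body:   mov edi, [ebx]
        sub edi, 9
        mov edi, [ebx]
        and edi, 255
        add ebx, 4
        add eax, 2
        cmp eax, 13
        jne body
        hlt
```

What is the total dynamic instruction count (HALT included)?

44

mov edi, 4 → edi=4
mov eax, 3 → eax=3
mov ebx, 200 → ebx=200
mov edi, [ebx] → edi=M[200]=17
sub edi, 9 → edi=17-9=8
mov edi, [ebx] → edi=M[200]=17
and edi, 255 → edi=17&255=17
add ebx, 4 → ebx=200+4=204
add eax, 2 → eax=3+2=5
cmp eax, 13  (cmp 5,13)
jne body: taken
mov edi, [ebx] → edi=M[204]=25
sub edi, 9 → edi=25-9=16
mov edi, [ebx] → edi=M[204]=25
and edi, 255 → edi=25&255=25
add ebx, 4 → ebx=204+4=208
add eax, 2 → eax=5+2=7
cmp eax, 13  (cmp 7,13)
jne body: taken
mov edi, [ebx] → edi=M[208]=17
sub edi, 9 → edi=17-9=8
mov edi, [ebx] → edi=M[208]=17
and edi, 255 → edi=17&255=17
add ebx, 4 → ebx=208+4=212
add eax, 2 → eax=7+2=9
cmp eax, 13  (cmp 9,13)
jne body: taken
mov edi, [ebx] → edi=M[212]=-7
sub edi, 9 → edi=(-7)-9=-16
mov edi, [ebx] → edi=M[212]=-7
and edi, 255 → edi=(-7)&255=249
add ebx, 4 → ebx=212+4=216
add eax, 2 → eax=9+2=11
cmp eax, 13  (cmp 11,13)
jne body: taken
mov edi, [ebx] → edi=M[216]=-7
sub edi, 9 → edi=(-7)-9=-16
mov edi, [ebx] → edi=M[216]=-7
and edi, 255 → edi=(-7)&255=249
add ebx, 4 → ebx=216+4=220
add eax, 2 → eax=11+2=13
cmp eax, 13  (cmp 13,13)
jne body: not taken
halt.
Total executed instructions: 44.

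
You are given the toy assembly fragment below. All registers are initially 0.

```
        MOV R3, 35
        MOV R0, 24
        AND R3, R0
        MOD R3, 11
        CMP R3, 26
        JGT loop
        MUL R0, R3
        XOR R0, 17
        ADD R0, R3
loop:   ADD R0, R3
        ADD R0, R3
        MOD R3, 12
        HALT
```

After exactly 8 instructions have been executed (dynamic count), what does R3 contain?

after MOV R3, 35: R3=35
after MOV R0, 24: R0=24
after AND R3, R0: R3=35&24=0
after MOD R3, 11: R3=0%11=0
CMP R3, 26  (cmp 0,26)
JGT loop: not taken
after MUL R0, R3: R0=24*0=0
after XOR R0, 17: R0=0^17=17
After step 8: R3 = 0.

0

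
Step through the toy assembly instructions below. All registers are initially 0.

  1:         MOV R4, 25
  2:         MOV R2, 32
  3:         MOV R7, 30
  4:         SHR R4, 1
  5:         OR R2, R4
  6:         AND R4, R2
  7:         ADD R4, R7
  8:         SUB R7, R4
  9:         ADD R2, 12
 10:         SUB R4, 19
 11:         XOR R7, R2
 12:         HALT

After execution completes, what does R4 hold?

23

after MOV R4, 25: R4=25
after MOV R2, 32: R2=32
after MOV R7, 30: R7=30
after SHR R4, 1: R4=25>>1=12
after OR R2, R4: R2=32|12=44
after AND R4, R2: R4=12&44=12
after ADD R4, R7: R4=12+30=42
after SUB R7, R4: R7=30-42=-12
after ADD R2, 12: R2=44+12=56
after SUB R4, 19: R4=42-19=23
after XOR R7, R2: R7=(-12)^56=-52
halt.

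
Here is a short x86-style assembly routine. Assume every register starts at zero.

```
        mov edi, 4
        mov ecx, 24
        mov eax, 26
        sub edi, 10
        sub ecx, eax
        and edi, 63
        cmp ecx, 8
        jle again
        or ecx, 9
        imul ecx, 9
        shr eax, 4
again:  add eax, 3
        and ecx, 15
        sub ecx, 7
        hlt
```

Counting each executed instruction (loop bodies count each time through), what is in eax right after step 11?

29

mov edi, 4 → edi=4
mov ecx, 24 → ecx=24
mov eax, 26 → eax=26
sub edi, 10 → edi=4-10=-6
sub ecx, eax → ecx=24-26=-2
and edi, 63 → edi=(-6)&63=58
cmp ecx, 8  (cmp -2,8)
jle again: taken
add eax, 3 → eax=26+3=29
and ecx, 15 → ecx=(-2)&15=14
sub ecx, 7 → ecx=14-7=7
After step 11: eax = 29.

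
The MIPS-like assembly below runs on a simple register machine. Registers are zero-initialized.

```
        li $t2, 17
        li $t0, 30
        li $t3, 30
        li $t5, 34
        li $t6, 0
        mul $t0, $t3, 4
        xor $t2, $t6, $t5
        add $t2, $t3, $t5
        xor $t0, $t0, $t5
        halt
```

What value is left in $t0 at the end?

li $t2, 17 → $t2=17
li $t0, 30 → $t0=30
li $t3, 30 → $t3=30
li $t5, 34 → $t5=34
li $t6, 0 → $t6=0
mul $t0, $t3, 4 → $t0=30*4=120
xor $t2, $t6, $t5 → $t2=0^34=34
add $t2, $t3, $t5 → $t2=30+34=64
xor $t0, $t0, $t5 → $t0=120^34=90
halt.

90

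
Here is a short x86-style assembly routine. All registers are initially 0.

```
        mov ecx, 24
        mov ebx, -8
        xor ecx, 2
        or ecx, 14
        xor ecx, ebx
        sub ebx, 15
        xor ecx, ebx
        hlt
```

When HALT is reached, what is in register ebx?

mov ecx, 24 → ecx=24
mov ebx, -8 → ebx=-8
xor ecx, 2 → ecx=24^2=26
or ecx, 14 → ecx=26|14=30
xor ecx, ebx → ecx=30^(-8)=-26
sub ebx, 15 → ebx=(-8)-15=-23
xor ecx, ebx → ecx=(-26)^(-23)=15
halt.

-23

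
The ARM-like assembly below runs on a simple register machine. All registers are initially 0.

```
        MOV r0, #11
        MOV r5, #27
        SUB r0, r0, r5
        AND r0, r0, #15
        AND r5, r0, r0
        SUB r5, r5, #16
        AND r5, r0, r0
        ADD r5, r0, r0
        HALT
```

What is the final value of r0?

after MOV r0, #11: r0=11
after MOV r5, #27: r5=27
after SUB r0, r0, r5: r0=11-27=-16
after AND r0, r0, #15: r0=(-16)&15=0
after AND r5, r0, r0: r5=0&0=0
after SUB r5, r5, #16: r5=0-16=-16
after AND r5, r0, r0: r5=0&0=0
after ADD r5, r0, r0: r5=0+0=0
halt.

0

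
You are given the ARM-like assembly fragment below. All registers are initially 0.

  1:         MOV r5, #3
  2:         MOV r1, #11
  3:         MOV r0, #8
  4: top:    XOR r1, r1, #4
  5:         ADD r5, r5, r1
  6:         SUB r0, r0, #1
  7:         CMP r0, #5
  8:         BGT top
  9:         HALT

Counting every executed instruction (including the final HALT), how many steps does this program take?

after MOV r5, #3: r5=3
after MOV r1, #11: r1=11
after MOV r0, #8: r0=8
after XOR r1, r1, #4: r1=11^4=15
after ADD r5, r5, r1: r5=3+15=18
after SUB r0, r0, #1: r0=8-1=7
CMP r0, #5  (cmp 7,5)
BGT top: taken
after XOR r1, r1, #4: r1=15^4=11
after ADD r5, r5, r1: r5=18+11=29
after SUB r0, r0, #1: r0=7-1=6
CMP r0, #5  (cmp 6,5)
BGT top: taken
after XOR r1, r1, #4: r1=11^4=15
after ADD r5, r5, r1: r5=29+15=44
after SUB r0, r0, #1: r0=6-1=5
CMP r0, #5  (cmp 5,5)
BGT top: not taken
halt.
Total executed instructions: 19.

19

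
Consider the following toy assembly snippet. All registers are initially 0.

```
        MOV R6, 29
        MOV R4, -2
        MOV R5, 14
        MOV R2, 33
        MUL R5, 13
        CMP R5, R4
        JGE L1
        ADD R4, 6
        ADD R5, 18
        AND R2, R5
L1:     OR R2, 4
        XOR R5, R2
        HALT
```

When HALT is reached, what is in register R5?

MOV R6, 29 → R6=29
MOV R4, -2 → R4=-2
MOV R5, 14 → R5=14
MOV R2, 33 → R2=33
MUL R5, 13 → R5=14*13=182
CMP R5, R4  (cmp 182,-2)
JGE L1: taken
OR R2, 4 → R2=33|4=37
XOR R5, R2 → R5=182^37=147
halt.

147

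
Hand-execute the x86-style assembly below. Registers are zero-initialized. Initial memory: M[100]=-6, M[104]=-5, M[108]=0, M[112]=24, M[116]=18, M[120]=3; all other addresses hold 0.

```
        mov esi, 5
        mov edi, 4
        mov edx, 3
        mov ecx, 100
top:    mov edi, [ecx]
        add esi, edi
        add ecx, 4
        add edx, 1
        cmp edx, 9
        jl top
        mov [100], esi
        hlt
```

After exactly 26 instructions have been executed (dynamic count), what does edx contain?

7

esi=5
edi=4
edx=3
ecx=100
edi=M[100]=-6
esi=5+(-6)=-1
ecx=100+4=104
edx=3+1=4
cmp edx, 9  (cmp 4,9)
jl top: taken
edi=M[104]=-5
esi=(-1)+(-5)=-6
ecx=104+4=108
edx=4+1=5
cmp edx, 9  (cmp 5,9)
jl top: taken
edi=M[108]=0
esi=(-6)+0=-6
ecx=108+4=112
edx=5+1=6
cmp edx, 9  (cmp 6,9)
jl top: taken
edi=M[112]=24
esi=(-6)+24=18
ecx=112+4=116
edx=6+1=7
After step 26: edx = 7.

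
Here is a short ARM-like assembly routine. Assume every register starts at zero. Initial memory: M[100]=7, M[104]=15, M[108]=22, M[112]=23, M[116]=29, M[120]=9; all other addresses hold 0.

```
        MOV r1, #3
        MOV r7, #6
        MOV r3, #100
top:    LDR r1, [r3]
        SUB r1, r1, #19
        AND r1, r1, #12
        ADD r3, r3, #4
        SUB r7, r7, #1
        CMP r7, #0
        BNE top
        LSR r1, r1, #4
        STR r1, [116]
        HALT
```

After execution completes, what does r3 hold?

124

MOV r1, #3 → r1=3
MOV r7, #6 → r7=6
MOV r3, #100 → r3=100
LDR r1, [r3] → r1=M[100]=7
SUB r1, r1, #19 → r1=7-19=-12
AND r1, r1, #12 → r1=(-12)&12=4
ADD r3, r3, #4 → r3=100+4=104
SUB r7, r7, #1 → r7=6-1=5
CMP r7, #0  (cmp 5,0)
BNE top: taken
LDR r1, [r3] → r1=M[104]=15
SUB r1, r1, #19 → r1=15-19=-4
AND r1, r1, #12 → r1=(-4)&12=12
ADD r3, r3, #4 → r3=104+4=108
SUB r7, r7, #1 → r7=5-1=4
CMP r7, #0  (cmp 4,0)
BNE top: taken
LDR r1, [r3] → r1=M[108]=22
SUB r1, r1, #19 → r1=22-19=3
AND r1, r1, #12 → r1=3&12=0
ADD r3, r3, #4 → r3=108+4=112
SUB r7, r7, #1 → r7=4-1=3
CMP r7, #0  (cmp 3,0)
BNE top: taken
LDR r1, [r3] → r1=M[112]=23
SUB r1, r1, #19 → r1=23-19=4
AND r1, r1, #12 → r1=4&12=4
ADD r3, r3, #4 → r3=112+4=116
SUB r7, r7, #1 → r7=3-1=2
CMP r7, #0  (cmp 2,0)
BNE top: taken
LDR r1, [r3] → r1=M[116]=29
SUB r1, r1, #19 → r1=29-19=10
AND r1, r1, #12 → r1=10&12=8
ADD r3, r3, #4 → r3=116+4=120
SUB r7, r7, #1 → r7=2-1=1
CMP r7, #0  (cmp 1,0)
BNE top: taken
LDR r1, [r3] → r1=M[120]=9
SUB r1, r1, #19 → r1=9-19=-10
AND r1, r1, #12 → r1=(-10)&12=4
ADD r3, r3, #4 → r3=120+4=124
SUB r7, r7, #1 → r7=1-1=0
CMP r7, #0  (cmp 0,0)
BNE top: not taken
LSR r1, r1, #4 → r1=4>>4=0
STR r1, [116] → M[116]=0
halt.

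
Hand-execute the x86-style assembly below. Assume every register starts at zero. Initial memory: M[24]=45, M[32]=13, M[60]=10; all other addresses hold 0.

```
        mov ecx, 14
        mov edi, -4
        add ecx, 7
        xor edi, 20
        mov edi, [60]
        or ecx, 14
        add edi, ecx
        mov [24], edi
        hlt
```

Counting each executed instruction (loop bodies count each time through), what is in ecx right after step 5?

21

ecx=14
edi=-4
ecx=14+7=21
edi=(-4)^20=-24
edi=M[60]=10
After step 5: ecx = 21.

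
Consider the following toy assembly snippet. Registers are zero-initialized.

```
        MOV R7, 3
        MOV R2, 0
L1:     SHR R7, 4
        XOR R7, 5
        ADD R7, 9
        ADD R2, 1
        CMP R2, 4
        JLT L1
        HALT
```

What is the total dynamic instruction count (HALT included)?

27

after MOV R7, 3: R7=3
after MOV R2, 0: R2=0
after SHR R7, 4: R7=3>>4=0
after XOR R7, 5: R7=0^5=5
after ADD R7, 9: R7=5+9=14
after ADD R2, 1: R2=0+1=1
CMP R2, 4  (cmp 1,4)
JLT L1: taken
after SHR R7, 4: R7=14>>4=0
after XOR R7, 5: R7=0^5=5
after ADD R7, 9: R7=5+9=14
after ADD R2, 1: R2=1+1=2
CMP R2, 4  (cmp 2,4)
JLT L1: taken
after SHR R7, 4: R7=14>>4=0
after XOR R7, 5: R7=0^5=5
after ADD R7, 9: R7=5+9=14
after ADD R2, 1: R2=2+1=3
CMP R2, 4  (cmp 3,4)
JLT L1: taken
after SHR R7, 4: R7=14>>4=0
after XOR R7, 5: R7=0^5=5
after ADD R7, 9: R7=5+9=14
after ADD R2, 1: R2=3+1=4
CMP R2, 4  (cmp 4,4)
JLT L1: not taken
halt.
Total executed instructions: 27.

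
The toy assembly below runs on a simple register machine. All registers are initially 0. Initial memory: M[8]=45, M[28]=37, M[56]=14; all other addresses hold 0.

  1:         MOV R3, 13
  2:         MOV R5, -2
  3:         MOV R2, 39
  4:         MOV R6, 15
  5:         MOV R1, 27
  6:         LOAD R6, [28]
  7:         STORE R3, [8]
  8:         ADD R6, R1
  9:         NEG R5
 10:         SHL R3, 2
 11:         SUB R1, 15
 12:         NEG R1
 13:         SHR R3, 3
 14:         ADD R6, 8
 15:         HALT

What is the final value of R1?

MOV R3, 13 → R3=13
MOV R5, -2 → R5=-2
MOV R2, 39 → R2=39
MOV R6, 15 → R6=15
MOV R1, 27 → R1=27
LOAD R6, [28] → R6=M[28]=37
STORE R3, [8] → M[8]=13
ADD R6, R1 → R6=37+27=64
NEG R5 → R5=-(-2)=2
SHL R3, 2 → R3=13<<2=52
SUB R1, 15 → R1=27-15=12
NEG R1 → R1=-(12)=-12
SHR R3, 3 → R3=52>>3=6
ADD R6, 8 → R6=64+8=72
halt.

-12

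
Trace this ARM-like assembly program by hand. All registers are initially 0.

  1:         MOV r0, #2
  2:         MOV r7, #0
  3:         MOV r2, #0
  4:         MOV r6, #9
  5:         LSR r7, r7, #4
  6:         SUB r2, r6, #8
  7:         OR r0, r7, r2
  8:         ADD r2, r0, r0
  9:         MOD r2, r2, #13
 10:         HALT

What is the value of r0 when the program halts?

after MOV r0, #2: r0=2
after MOV r7, #0: r7=0
after MOV r2, #0: r2=0
after MOV r6, #9: r6=9
after LSR r7, r7, #4: r7=0>>4=0
after SUB r2, r6, #8: r2=9-8=1
after OR r0, r7, r2: r0=0|1=1
after ADD r2, r0, r0: r2=1+1=2
after MOD r2, r2, #13: r2=2%13=2
halt.

1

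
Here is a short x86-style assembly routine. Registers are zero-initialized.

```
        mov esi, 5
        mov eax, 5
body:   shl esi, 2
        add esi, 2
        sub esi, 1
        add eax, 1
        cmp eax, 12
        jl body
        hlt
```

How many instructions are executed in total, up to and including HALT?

after mov esi, 5: esi=5
after mov eax, 5: eax=5
after shl esi, 2: esi=5<<2=20
after add esi, 2: esi=20+2=22
after sub esi, 1: esi=22-1=21
after add eax, 1: eax=5+1=6
cmp eax, 12  (cmp 6,12)
jl body: taken
after shl esi, 2: esi=21<<2=84
after add esi, 2: esi=84+2=86
after sub esi, 1: esi=86-1=85
after add eax, 1: eax=6+1=7
cmp eax, 12  (cmp 7,12)
jl body: taken
after shl esi, 2: esi=85<<2=340
after add esi, 2: esi=340+2=342
after sub esi, 1: esi=342-1=341
after add eax, 1: eax=7+1=8
cmp eax, 12  (cmp 8,12)
jl body: taken
after shl esi, 2: esi=341<<2=1364
after add esi, 2: esi=1364+2=1366
after sub esi, 1: esi=1366-1=1365
after add eax, 1: eax=8+1=9
cmp eax, 12  (cmp 9,12)
jl body: taken
after shl esi, 2: esi=1365<<2=5460
after add esi, 2: esi=5460+2=5462
after sub esi, 1: esi=5462-1=5461
after add eax, 1: eax=9+1=10
cmp eax, 12  (cmp 10,12)
jl body: taken
after shl esi, 2: esi=5461<<2=21844
after add esi, 2: esi=21844+2=21846
after sub esi, 1: esi=21846-1=21845
after add eax, 1: eax=10+1=11
cmp eax, 12  (cmp 11,12)
jl body: taken
after shl esi, 2: esi=21845<<2=87380
after add esi, 2: esi=87380+2=87382
after sub esi, 1: esi=87382-1=87381
after add eax, 1: eax=11+1=12
cmp eax, 12  (cmp 12,12)
jl body: not taken
halt.
Total executed instructions: 45.

45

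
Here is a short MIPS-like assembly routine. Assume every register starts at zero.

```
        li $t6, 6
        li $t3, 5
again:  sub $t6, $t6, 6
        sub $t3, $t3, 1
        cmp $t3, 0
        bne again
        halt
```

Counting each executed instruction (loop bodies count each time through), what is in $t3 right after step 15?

$t6=6
$t3=5
$t6=6-6=0
$t3=5-1=4
cmp $t3, 0  (cmp 4,0)
bne again: taken
$t6=0-6=-6
$t3=4-1=3
cmp $t3, 0  (cmp 3,0)
bne again: taken
$t6=(-6)-6=-12
$t3=3-1=2
cmp $t3, 0  (cmp 2,0)
bne again: taken
$t6=(-12)-6=-18
After step 15: $t3 = 2.

2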